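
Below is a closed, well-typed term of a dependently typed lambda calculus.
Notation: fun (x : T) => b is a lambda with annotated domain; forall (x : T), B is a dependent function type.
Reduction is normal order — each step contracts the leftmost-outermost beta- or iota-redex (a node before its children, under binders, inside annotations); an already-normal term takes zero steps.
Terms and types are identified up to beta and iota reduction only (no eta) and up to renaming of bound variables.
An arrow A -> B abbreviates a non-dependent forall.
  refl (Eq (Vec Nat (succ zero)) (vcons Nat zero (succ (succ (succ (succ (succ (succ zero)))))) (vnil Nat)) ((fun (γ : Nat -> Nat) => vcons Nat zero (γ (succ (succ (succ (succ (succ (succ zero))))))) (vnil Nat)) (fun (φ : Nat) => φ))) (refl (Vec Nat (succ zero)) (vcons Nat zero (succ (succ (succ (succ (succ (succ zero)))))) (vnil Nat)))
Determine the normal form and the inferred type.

reduced normal form:
  refl (Eq (Vec Nat (succ zero)) (vcons Nat zero (succ (succ (succ (succ (succ (succ zero)))))) (vnil Nat)) (vcons Nat zero (succ (succ (succ (succ (succ (succ zero)))))) (vnil Nat))) (refl (Vec Nat (succ zero)) (vcons Nat zero (succ (succ (succ (succ (succ (succ zero)))))) (vnil Nat)))
inferred type:
  Eq (Eq (Vec Nat (succ zero)) (vcons Nat zero (succ (succ (succ (succ (succ (succ zero)))))) (vnil Nat)) (vcons Nat zero (succ (succ (succ (succ (succ (succ zero)))))) (vnil Nat))) (refl (Vec Nat (succ zero)) (vcons Nat zero (succ (succ (succ (succ (succ (succ zero)))))) (vnil Nat))) (refl (Vec Nat (succ zero)) (vcons Nat zero (succ (succ (succ (succ (succ (succ zero)))))) (vnil Nat)))
observation: the first redex contracted is a beta-redex; the normal form is reached in 2 normal-order steps.


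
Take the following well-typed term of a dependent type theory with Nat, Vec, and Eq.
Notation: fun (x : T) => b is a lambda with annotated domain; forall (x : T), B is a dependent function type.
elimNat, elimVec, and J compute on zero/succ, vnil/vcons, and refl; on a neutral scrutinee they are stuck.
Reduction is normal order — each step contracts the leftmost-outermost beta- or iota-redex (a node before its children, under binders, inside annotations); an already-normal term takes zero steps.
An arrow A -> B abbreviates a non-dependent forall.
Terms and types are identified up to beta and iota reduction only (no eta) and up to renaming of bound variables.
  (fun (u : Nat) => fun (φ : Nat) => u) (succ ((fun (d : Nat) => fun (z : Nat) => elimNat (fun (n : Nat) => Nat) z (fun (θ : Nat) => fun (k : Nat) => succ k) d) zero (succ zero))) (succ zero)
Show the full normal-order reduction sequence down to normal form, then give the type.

normal-order reduction sequence:
  (fun (u : Nat) => fun (φ : Nat) => u) (succ ((fun (d : Nat) => fun (z : Nat) => elimNat (fun (n : Nat) => Nat) z (fun (θ : Nat) => fun (k : Nat) => succ k) d) zero (succ zero))) (succ zero)
  ~> (fun (u : Nat) => succ ((fun (φ : Nat) => fun (d : Nat) => elimNat (fun (z : Nat) => Nat) d (fun (n : Nat) => fun (θ : Nat) => succ θ) φ) zero (succ zero))) (succ zero)
  ~> succ ((fun (u : Nat) => fun (φ : Nat) => elimNat (fun (d : Nat) => Nat) φ (fun (z : Nat) => fun (n : Nat) => succ n) u) zero (succ zero))
  ~> succ ((fun (u : Nat) => elimNat (fun (φ : Nat) => Nat) u (fun (d : Nat) => fun (z : Nat) => succ z) zero) (succ zero))
  ~> succ (elimNat (fun (u : Nat) => Nat) (succ zero) (fun (φ : Nat) => fun (d : Nat) => succ d) zero)
  ~> succ (succ zero)
type:
  Nat


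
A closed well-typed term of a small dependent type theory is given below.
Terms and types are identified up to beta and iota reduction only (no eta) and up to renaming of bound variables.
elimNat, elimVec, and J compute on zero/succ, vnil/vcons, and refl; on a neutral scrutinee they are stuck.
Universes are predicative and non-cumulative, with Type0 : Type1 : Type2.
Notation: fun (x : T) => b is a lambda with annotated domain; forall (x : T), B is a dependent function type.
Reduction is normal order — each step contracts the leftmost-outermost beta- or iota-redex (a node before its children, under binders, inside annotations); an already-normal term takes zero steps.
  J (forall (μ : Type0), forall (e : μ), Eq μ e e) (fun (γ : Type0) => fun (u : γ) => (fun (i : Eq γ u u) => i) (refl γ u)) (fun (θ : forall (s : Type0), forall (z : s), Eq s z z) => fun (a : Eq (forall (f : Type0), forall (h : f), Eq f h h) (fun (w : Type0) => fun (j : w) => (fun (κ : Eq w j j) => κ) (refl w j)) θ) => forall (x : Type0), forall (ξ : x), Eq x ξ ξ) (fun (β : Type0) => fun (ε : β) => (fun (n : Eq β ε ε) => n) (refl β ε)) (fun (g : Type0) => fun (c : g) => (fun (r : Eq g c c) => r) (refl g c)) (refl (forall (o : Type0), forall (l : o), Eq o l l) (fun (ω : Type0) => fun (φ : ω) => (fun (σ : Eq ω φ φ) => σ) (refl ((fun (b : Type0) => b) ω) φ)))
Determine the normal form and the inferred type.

resulting normal form:
  fun (μ : Type0) => fun (e : μ) => refl μ e
the term's type:
  forall (μ : Type0), forall (e : μ), Eq μ e e
observation: normalization takes exactly 2 steps under the normal-order strategy.


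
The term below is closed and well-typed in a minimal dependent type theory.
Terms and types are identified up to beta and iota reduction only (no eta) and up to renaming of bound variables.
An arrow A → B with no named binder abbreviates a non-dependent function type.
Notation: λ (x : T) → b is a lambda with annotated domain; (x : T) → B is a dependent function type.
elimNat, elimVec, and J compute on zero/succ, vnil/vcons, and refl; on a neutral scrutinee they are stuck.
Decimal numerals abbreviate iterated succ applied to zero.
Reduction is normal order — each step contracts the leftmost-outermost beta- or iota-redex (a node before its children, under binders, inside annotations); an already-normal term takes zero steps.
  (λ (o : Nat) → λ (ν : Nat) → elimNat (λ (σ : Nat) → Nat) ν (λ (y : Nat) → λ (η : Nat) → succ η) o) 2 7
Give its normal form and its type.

reduced normal form:
  9
inferred type:
  Nat


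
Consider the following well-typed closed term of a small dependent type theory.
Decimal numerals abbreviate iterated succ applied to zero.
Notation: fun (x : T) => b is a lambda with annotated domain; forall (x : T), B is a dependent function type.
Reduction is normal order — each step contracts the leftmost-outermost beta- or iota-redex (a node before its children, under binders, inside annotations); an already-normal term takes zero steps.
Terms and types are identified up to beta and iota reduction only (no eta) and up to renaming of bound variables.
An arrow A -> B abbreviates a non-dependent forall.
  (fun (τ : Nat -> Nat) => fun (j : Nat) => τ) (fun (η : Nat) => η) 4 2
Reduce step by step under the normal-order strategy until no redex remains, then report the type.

normal-order reduction sequence:
  (fun (τ : Nat -> Nat) => fun (j : Nat) => τ) (fun (η : Nat) => η) 4 2
  ~> (fun (τ : Nat) => fun (j : Nat) => j) 4 2
  ~> (fun (τ : Nat) => τ) 2
  ~> 2
inferred type:
  Nat


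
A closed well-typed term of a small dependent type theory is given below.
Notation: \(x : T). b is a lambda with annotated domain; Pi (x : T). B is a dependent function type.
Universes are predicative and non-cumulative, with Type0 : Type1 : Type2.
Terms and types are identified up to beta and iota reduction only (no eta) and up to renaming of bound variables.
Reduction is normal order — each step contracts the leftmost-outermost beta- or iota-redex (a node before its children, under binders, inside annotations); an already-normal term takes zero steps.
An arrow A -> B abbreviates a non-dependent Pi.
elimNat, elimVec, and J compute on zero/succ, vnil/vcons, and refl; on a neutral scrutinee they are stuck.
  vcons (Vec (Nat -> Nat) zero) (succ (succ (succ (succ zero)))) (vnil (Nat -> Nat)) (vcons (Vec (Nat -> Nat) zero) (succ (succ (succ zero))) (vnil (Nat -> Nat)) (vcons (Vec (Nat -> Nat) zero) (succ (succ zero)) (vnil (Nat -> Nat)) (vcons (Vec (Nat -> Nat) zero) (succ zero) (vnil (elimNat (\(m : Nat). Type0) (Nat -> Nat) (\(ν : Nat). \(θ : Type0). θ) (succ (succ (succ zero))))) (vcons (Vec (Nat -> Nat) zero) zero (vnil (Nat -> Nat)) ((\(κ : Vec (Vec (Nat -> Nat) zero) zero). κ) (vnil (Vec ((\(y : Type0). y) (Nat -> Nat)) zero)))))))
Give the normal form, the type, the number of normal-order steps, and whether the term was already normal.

resulting normal form:
  vcons (Vec (Nat -> Nat) zero) (succ (succ (succ (succ zero)))) (vnil (Nat -> Nat)) (vcons (Vec (Nat -> Nat) zero) (succ (succ (succ zero))) (vnil (Nat -> Nat)) (vcons (Vec (Nat -> Nat) zero) (succ (succ zero)) (vnil (Nat -> Nat)) (vcons (Vec (Nat -> Nat) zero) (succ zero) (vnil (Nat -> Nat)) (vcons (Vec (Nat -> Nat) zero) zero (vnil (Nat -> Nat)) (vnil (Vec (Nat -> Nat) zero))))))
type:
  Vec (Vec (Nat -> Nat) zero) (succ (succ (succ (succ (succ zero)))))
steps to reach normal form (normal order): 12
already normal: no
first contracted redex: an elimNat iota-redex


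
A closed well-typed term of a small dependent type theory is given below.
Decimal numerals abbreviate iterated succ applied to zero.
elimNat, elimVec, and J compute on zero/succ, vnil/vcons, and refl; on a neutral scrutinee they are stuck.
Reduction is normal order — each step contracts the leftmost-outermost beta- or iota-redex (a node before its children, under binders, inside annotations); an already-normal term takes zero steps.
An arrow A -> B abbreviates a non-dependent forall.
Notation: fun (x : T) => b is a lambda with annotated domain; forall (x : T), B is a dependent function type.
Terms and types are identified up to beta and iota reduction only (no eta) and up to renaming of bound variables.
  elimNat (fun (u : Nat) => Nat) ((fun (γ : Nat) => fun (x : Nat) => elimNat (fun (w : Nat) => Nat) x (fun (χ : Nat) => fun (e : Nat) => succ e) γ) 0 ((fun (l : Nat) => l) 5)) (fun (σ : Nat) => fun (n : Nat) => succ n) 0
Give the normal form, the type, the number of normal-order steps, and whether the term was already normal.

reduced normal form:
  5
inferred type:
  Nat
normal-order step count: 5
already normal: no
first contracted redex: an elimNat iota-redex


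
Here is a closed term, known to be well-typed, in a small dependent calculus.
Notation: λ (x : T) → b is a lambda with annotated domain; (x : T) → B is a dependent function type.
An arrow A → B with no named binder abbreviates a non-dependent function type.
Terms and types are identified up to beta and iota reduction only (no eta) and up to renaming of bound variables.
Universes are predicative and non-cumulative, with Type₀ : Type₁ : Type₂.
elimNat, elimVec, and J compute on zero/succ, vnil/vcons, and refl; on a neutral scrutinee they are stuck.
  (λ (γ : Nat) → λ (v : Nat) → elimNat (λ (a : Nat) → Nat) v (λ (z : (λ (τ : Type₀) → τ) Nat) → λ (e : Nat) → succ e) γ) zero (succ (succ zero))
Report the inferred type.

type:
  Nat


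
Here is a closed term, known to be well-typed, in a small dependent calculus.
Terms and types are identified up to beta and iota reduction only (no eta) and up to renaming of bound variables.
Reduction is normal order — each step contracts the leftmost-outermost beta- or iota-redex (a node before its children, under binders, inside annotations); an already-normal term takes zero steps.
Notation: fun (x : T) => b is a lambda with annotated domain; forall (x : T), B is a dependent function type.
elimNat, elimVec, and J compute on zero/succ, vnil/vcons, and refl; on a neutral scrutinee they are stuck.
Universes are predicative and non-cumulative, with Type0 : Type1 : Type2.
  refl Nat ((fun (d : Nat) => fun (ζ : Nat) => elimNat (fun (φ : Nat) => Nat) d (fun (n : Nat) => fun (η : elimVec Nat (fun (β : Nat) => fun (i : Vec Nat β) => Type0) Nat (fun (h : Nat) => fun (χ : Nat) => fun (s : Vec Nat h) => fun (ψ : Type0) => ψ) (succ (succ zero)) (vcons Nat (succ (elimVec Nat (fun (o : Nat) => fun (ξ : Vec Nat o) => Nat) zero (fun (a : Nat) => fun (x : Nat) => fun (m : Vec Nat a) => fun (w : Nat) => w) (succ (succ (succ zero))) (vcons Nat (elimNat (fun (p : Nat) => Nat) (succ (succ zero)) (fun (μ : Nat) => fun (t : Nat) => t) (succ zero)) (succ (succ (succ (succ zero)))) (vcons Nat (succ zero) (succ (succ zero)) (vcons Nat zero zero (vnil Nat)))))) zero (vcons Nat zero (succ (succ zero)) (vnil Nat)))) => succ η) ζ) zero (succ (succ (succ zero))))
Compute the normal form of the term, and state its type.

reduced normal form:
  refl Nat (succ (succ (succ zero)))
type:
  Eq Nat (succ (succ (succ zero))) (succ (succ (succ zero)))


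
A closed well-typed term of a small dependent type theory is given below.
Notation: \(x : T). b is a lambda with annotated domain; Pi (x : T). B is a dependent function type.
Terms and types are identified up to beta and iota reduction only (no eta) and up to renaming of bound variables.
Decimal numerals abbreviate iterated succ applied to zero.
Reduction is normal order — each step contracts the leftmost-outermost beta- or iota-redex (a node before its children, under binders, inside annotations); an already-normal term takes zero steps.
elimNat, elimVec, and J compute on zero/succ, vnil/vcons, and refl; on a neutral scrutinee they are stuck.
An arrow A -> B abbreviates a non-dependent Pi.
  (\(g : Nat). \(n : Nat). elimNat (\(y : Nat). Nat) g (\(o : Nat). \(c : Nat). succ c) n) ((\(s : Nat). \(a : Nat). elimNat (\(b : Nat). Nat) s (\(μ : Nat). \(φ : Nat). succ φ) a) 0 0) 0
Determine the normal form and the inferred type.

reduced normal form:
  0
the term's type:
  Nat


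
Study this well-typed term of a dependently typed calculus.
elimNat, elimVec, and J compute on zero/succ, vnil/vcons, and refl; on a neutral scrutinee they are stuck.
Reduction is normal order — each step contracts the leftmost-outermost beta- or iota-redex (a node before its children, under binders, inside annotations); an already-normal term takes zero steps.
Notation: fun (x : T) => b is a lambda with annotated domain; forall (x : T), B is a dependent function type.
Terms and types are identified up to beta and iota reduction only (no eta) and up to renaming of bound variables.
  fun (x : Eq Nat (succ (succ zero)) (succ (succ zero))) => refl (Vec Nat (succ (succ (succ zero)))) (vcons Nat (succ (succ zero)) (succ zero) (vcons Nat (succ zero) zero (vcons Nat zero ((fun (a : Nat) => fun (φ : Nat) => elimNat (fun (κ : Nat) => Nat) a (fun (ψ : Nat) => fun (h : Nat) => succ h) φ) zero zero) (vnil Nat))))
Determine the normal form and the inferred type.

reduced normal form:
  fun (x : Eq Nat (succ (succ zero)) (succ (succ zero))) => refl (Vec Nat (succ (succ (succ zero)))) (vcons Nat (succ (succ zero)) (succ zero) (vcons Nat (succ zero) zero (vcons Nat zero zero (vnil Nat))))
inferred type:
  forall (x : Eq Nat (succ (succ zero)) (succ (succ zero))), Eq (Vec Nat (succ (succ (succ zero)))) (vcons Nat (succ (succ zero)) (succ zero) (vcons Nat (succ zero) zero (vcons Nat zero zero (vnil Nat)))) (vcons Nat (succ (succ zero)) (succ zero) (vcons Nat (succ zero) zero (vcons Nat zero zero (vnil Nat))))


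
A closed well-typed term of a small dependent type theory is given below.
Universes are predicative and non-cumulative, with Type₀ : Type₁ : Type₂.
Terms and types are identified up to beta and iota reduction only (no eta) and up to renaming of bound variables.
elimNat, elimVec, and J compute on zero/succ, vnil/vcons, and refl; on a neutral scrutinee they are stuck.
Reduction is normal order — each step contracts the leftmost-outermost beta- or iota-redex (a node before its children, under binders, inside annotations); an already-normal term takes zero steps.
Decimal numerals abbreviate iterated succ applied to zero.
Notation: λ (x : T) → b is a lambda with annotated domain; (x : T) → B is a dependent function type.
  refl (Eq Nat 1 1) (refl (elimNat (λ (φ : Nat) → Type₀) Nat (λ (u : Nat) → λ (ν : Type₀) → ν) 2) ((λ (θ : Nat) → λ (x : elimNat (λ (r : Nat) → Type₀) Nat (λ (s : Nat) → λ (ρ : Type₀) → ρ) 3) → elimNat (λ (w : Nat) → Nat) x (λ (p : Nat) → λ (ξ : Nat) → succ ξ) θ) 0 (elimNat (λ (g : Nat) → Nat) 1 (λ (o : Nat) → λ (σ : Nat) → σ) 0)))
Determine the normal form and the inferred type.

resulting normal form:
  refl (Eq Nat 1 1) (refl Nat 1)
the term's type:
  Eq (Eq Nat 1 1) (refl Nat 1) (refl Nat 1)
observation: reduction starts at an elimNat iota-redex, and 11 normal-order steps reach the normal form.


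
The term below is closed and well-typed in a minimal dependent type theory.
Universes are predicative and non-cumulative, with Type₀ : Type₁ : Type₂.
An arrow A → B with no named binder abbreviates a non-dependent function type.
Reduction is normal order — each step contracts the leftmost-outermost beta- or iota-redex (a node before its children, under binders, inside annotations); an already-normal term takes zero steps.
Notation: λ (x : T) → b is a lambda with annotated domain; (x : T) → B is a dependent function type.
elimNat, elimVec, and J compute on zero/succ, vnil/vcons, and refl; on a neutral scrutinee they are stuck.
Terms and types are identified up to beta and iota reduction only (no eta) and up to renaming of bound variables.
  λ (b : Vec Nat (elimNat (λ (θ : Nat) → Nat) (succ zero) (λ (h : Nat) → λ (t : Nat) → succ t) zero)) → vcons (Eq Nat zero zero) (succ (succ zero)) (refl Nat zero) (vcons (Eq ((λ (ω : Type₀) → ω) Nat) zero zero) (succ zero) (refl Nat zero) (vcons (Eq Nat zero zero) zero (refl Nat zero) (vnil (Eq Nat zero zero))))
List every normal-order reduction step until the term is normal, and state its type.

normal-order reduction sequence:
  λ (b : Vec Nat (elimNat (λ (θ : Nat) → Nat) (succ zero) (λ (h : Nat) → λ (t : Nat) → succ t) zero)) → vcons (Eq Nat zero zero) (succ (succ zero)) (refl Nat zero) (vcons (Eq ((λ (ω : Type₀) → ω) Nat) zero zero) (succ zero) (refl Nat zero) (vcons (Eq Nat zero zero) zero (refl Nat zero) (vnil (Eq Nat zero zero))))
  ~> λ (b : Vec Nat (succ zero)) → vcons (Eq Nat zero zero) (succ (succ zero)) (refl Nat zero) (vcons (Eq ((λ (θ : Type₀) → θ) Nat) zero zero) (succ zero) (refl Nat zero) (vcons (Eq Nat zero zero) zero (refl Nat zero) (vnil (Eq Nat zero zero))))
  ~> λ (b : Vec Nat (succ zero)) → vcons (Eq Nat zero zero) (succ (succ zero)) (refl Nat zero) (vcons (Eq Nat zero zero) (succ zero) (refl Nat zero) (vcons (Eq Nat zero zero) zero (refl Nat zero) (vnil (Eq Nat zero zero))))
inferred type:
  Vec Nat (succ zero) → Vec (Eq Nat zero zero) (succ (succ (succ zero)))


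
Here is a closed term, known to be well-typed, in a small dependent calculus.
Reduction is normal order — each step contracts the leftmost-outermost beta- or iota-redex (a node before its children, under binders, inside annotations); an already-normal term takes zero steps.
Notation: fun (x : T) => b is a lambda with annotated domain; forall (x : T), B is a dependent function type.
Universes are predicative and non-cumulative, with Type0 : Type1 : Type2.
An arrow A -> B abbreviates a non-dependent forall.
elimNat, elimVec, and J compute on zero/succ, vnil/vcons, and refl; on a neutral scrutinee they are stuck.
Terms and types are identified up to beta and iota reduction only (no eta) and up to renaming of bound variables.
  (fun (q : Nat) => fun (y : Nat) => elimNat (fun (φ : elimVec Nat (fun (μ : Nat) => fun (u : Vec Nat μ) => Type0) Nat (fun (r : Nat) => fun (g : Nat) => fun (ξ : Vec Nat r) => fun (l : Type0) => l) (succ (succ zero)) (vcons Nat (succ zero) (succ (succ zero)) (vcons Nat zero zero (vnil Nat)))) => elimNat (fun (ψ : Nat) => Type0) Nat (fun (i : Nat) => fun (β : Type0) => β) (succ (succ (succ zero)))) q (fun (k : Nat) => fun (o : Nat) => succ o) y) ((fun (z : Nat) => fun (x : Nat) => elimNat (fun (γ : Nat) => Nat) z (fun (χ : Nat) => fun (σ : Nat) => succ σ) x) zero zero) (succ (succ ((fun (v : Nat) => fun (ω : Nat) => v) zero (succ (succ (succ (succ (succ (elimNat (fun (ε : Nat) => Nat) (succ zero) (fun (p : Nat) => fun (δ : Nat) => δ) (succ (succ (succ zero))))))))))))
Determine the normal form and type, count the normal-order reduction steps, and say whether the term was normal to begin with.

normal form:
  succ (succ zero)
inferred type:
  Nat
steps to reach normal form (normal order): 35
already normal: no
first contracted redex: a beta-redex


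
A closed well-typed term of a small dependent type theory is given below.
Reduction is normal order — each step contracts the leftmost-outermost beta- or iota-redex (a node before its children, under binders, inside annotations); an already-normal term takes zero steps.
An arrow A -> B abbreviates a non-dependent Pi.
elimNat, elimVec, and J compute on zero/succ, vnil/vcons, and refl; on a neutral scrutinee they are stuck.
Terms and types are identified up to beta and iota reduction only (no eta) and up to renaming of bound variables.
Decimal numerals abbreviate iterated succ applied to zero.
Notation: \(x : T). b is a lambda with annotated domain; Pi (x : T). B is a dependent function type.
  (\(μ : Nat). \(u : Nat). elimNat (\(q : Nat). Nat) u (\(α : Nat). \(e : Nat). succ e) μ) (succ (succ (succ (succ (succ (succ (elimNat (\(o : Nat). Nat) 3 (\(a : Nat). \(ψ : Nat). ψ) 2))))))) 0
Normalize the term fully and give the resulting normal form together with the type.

normal form:
  9
inferred type:
  Nat


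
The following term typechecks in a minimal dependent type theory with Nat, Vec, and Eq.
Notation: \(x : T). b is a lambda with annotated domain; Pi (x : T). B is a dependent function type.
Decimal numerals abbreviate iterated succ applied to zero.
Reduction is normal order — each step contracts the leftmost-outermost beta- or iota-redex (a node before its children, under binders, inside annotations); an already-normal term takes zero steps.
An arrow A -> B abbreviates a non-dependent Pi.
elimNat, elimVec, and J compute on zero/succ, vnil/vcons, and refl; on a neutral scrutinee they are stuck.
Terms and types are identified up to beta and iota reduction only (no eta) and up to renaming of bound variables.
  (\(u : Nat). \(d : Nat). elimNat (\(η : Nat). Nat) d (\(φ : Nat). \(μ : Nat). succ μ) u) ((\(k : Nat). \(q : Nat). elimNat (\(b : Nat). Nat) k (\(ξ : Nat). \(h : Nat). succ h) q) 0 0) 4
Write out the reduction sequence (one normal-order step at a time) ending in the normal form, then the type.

normal-order reduction sequence:
  (\(u : Nat). \(d : Nat). elimNat (\(η : Nat). Nat) d (\(φ : Nat). \(μ : Nat). succ μ) u) ((\(k : Nat). \(q : Nat). elimNat (\(b : Nat). Nat) k (\(ξ : Nat). \(h : Nat). succ h) q) 0 0) 4
  ~> (\(u : Nat). elimNat (\(d : Nat). Nat) u (\(η : Nat). \(φ : Nat). succ φ) ((\(μ : Nat). \(k : Nat). elimNat (\(q : Nat). Nat) μ (\(b : Nat). \(ξ : Nat). succ ξ) k) 0 0)) 4
  ~> elimNat (\(u : Nat). Nat) 4 (\(d : Nat). \(η : Nat). succ η) ((\(φ : Nat). \(μ : Nat). elimNat (\(k : Nat). Nat) φ (\(q : Nat). \(b : Nat). succ b) μ) 0 0)
  ~> elimNat (\(u : Nat). Nat) 4 (\(d : Nat). \(η : Nat). succ η) ((\(φ : Nat). elimNat (\(μ : Nat). Nat) 0 (\(k : Nat). \(q : Nat). succ q) φ) 0)
  ~> elimNat (\(u : Nat). Nat) 4 (\(d : Nat). \(η : Nat). succ η) (elimNat (\(φ : Nat). Nat) 0 (\(μ : Nat). \(k : Nat). succ k) 0)
  ~> elimNat (\(u : Nat). Nat) 4 (\(d : Nat). \(η : Nat). succ η) 0
  ~> 4
inferred type:
  Nat


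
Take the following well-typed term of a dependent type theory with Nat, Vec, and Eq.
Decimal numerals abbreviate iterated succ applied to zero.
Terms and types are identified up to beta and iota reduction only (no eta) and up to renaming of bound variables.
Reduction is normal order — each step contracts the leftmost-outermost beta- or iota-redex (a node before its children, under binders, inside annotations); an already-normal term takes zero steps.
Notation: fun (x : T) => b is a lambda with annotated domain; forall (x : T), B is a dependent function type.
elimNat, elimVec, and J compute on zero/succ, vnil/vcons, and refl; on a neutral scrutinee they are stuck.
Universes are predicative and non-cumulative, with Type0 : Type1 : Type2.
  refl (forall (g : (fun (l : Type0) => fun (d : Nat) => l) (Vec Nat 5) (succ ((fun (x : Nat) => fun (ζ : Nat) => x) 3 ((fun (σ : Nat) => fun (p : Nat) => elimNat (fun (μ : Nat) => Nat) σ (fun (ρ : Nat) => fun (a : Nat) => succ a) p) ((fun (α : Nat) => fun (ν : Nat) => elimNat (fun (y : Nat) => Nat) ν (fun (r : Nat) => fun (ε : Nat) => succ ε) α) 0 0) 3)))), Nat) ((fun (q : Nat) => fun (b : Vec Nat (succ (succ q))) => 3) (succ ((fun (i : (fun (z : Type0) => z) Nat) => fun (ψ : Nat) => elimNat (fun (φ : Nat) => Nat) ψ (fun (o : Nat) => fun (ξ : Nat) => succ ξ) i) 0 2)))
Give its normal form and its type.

reduced normal form:
  refl (forall (g : Vec Nat 5), Nat) (fun (l : Vec Nat 5) => 3)
inferred type:
  Eq (forall (g : Vec Nat 5), Nat) (fun (l : Vec Nat 5) => 3) (fun (d : Vec Nat 5) => 3)
observation: the term reaches its normal form after 6 normal-order steps.


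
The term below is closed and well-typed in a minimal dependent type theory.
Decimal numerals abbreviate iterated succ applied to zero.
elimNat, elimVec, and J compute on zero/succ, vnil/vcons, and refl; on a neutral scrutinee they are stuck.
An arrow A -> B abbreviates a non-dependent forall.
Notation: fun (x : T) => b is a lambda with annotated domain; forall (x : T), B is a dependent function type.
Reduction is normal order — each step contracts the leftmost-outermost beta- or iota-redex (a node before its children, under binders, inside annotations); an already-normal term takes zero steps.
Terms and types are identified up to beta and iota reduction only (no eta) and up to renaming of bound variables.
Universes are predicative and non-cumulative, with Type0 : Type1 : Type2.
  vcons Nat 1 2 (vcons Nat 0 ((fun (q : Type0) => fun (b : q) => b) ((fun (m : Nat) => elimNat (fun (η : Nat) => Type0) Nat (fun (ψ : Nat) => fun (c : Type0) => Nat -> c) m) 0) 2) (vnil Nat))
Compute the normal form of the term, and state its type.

normal form:
  vcons Nat 1 2 (vcons Nat 0 2 (vnil Nat))
inferred type:
  Vec Nat 2


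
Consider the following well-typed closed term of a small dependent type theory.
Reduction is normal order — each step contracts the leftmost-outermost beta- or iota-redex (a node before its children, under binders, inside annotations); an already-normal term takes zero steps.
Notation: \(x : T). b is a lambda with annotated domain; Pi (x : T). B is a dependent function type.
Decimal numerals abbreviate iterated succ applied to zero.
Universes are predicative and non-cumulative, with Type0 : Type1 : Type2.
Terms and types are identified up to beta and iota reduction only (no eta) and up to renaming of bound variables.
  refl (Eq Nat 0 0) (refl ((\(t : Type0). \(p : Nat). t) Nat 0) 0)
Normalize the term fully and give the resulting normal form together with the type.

normal form:
  refl (Eq Nat 0 0) (refl Nat 0)
inferred type:
  Eq (Eq Nat 0 0) (refl Nat 0) (refl Nat 0)
observation: reduction starts at a beta-redex, and 2 normal-order steps reach the normal form.


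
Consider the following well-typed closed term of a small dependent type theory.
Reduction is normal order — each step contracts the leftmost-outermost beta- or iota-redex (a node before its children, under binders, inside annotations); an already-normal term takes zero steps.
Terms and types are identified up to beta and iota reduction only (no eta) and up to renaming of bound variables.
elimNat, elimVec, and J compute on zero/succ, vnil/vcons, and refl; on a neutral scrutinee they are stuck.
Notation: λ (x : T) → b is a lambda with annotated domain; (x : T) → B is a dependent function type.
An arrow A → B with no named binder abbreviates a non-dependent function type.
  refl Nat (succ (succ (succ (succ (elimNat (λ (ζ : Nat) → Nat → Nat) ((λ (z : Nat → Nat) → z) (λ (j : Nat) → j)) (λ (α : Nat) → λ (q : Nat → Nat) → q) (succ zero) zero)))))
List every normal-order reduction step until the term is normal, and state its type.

normal-order reduction sequence:
  refl Nat (succ (succ (succ (succ (elimNat (λ (ζ : Nat) → Nat → Nat) ((λ (z : Nat → Nat) → z) (λ (j : Nat) → j)) (λ (α : Nat) → λ (q : Nat → Nat) → q) (succ zero) zero)))))
  ~> refl Nat (succ (succ (succ (succ ((λ (ζ : Nat) → λ (z : Nat → Nat) → z) zero (elimNat (λ (j : Nat) → Nat → Nat) ((λ (α : Nat → Nat) → α) (λ (q : Nat) → q)) (λ (γ : Nat) → λ (f : Nat → Nat) → f) zero) zero)))))
  ~> refl Nat (succ (succ (succ (succ ((λ (ζ : Nat → Nat) → ζ) (elimNat (λ (z : Nat) → Nat → Nat) ((λ (j : Nat → Nat) → j) (λ (α : Nat) → α)) (λ (q : Nat) → λ (γ : Nat → Nat) → γ) zero) zero)))))
  ~> refl Nat (succ (succ (succ (succ (elimNat (λ (ζ : Nat) → Nat → Nat) ((λ (z : Nat → Nat) → z) (λ (j : Nat) → j)) (λ (α : Nat) → λ (q : Nat → Nat) → q) zero zero)))))
  ~> refl Nat (succ (succ (succ (succ ((λ (ζ : Nat → Nat) → ζ) (λ (z : Nat) → z) zero)))))
  ~> refl Nat (succ (succ (succ (succ ((λ (ζ : Nat) → ζ) zero)))))
  ~> refl Nat (succ (succ (succ (succ zero))))
inferred type:
  Eq Nat (succ (succ (succ (succ zero)))) (succ (succ (succ (succ zero))))


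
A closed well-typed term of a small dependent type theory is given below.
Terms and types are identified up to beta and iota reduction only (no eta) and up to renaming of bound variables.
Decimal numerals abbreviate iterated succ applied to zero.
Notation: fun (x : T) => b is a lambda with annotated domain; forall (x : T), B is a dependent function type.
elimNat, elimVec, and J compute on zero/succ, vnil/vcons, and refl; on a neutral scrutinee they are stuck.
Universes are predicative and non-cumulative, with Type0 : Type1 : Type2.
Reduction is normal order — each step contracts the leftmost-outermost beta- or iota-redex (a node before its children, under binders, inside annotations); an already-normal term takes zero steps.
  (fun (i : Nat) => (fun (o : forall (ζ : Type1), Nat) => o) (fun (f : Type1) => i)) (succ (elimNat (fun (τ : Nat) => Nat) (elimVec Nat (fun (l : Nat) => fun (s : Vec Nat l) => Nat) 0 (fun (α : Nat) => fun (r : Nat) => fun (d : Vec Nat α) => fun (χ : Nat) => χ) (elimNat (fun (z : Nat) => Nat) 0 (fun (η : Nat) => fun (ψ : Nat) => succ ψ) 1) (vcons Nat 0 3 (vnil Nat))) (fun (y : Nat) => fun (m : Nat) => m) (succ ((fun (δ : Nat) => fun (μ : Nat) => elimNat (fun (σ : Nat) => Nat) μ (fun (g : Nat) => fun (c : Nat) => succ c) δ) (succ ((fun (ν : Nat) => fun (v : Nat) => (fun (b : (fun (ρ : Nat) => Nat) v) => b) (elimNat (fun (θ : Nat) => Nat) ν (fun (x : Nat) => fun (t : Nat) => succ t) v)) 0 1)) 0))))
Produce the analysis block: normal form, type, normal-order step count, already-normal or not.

resulting normal form:
  fun (i : Type1) => 1
the term's type:
  forall (i : Type1), Nat
steps to reach normal form (normal order): 34
already normal: no
first redex: a beta-redex


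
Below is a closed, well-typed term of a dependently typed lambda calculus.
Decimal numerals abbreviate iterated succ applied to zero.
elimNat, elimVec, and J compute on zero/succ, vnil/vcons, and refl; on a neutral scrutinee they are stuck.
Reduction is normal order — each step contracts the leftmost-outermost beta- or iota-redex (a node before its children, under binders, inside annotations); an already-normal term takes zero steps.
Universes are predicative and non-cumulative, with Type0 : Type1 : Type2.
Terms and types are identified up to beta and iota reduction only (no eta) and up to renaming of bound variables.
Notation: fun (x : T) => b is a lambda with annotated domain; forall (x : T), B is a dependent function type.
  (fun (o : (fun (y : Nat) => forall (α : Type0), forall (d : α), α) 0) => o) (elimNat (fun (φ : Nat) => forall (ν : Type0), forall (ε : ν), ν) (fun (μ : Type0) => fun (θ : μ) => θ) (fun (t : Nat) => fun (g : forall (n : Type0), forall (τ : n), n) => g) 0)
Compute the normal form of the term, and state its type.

resulting normal form:
  fun (o : Type0) => fun (y : o) => y
inferred type:
  forall (o : Type0), forall (y : o), o


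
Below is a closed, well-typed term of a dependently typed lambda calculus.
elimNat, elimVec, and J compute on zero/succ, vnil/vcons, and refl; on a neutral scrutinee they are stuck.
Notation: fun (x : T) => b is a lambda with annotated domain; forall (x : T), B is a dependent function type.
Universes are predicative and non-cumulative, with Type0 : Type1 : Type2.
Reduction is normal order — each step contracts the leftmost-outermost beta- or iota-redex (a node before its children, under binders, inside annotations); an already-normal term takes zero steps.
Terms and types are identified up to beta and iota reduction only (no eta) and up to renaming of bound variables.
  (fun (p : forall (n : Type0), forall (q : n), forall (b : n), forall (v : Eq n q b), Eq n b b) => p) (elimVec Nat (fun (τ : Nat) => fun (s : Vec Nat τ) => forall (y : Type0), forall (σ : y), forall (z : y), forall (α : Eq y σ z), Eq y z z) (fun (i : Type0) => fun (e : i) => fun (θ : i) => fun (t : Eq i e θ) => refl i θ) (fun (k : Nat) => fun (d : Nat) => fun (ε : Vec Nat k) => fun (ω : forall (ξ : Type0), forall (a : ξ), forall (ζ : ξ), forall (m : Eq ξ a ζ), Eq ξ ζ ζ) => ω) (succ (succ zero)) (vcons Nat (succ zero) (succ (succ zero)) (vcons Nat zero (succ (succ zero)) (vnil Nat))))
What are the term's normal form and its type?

resulting normal form:
  fun (p : Type0) => fun (n : p) => fun (q : p) => fun (b : Eq p n q) => refl p q
inferred type:
  forall (p : Type0), forall (n : p), forall (q : p), forall (b : Eq p n q), Eq p q q
observation: the first redex contracted is a beta-redex; the normal form is reached in 12 normal-order steps.


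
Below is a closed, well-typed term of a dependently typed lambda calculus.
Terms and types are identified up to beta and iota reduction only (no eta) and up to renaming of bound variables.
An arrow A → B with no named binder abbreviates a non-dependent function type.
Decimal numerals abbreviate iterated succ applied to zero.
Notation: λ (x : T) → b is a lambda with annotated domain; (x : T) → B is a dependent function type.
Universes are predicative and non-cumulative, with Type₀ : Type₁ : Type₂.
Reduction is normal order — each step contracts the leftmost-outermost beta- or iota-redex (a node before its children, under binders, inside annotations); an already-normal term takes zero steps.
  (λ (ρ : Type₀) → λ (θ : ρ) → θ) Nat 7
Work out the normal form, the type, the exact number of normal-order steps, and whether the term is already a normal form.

reduced normal form:
  7
type:
  Nat
reduction steps (normal order): 2
term was already normal: no
first contracted redex: a beta-redex


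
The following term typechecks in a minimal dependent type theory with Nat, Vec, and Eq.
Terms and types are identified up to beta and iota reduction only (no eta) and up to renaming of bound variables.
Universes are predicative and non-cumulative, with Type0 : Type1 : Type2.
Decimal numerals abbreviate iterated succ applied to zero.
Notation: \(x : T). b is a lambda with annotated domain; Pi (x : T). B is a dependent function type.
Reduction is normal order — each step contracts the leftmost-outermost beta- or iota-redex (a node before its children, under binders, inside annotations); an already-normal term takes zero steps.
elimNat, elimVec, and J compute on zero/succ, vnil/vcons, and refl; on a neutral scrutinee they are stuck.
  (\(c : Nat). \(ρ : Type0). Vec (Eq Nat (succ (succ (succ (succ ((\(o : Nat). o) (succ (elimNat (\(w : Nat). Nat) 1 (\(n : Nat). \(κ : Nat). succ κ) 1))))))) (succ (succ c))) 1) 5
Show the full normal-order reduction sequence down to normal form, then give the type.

normal-order reduction sequence:
  (\(c : Nat). \(ρ : Type0). Vec (Eq Nat (succ (succ (succ (succ ((\(o : Nat). o) (succ (elimNat (\(w : Nat). Nat) 1 (\(n : Nat). \(κ : Nat). succ κ) 1))))))) (succ (succ c))) 1) 5
  ~> \(c : Type0). Vec (Eq Nat (succ (succ (succ (succ ((\(ρ : Nat). ρ) (succ (elimNat (\(o : Nat). Nat) 1 (\(w : Nat). \(n : Nat). succ n) 1))))))) 7) 1
  ~> \(c : Type0). Vec (Eq Nat (succ (succ (succ (succ (succ (elimNat (\(ρ : Nat). Nat) 1 (\(o : Nat). \(w : Nat). succ w) 1)))))) 7) 1
  ~> \(c : Type0). Vec (Eq Nat (succ (succ (succ (succ (succ ((\(ρ : Nat). \(o : Nat). succ o) 0 (elimNat (\(w : Nat). Nat) 1 (\(n : Nat). \(κ : Nat). succ κ) 0))))))) 7) 1
  ~> \(c : Type0). Vec (Eq Nat (succ (succ (succ (succ (succ ((\(ρ : Nat). succ ρ) (elimNat (\(o : Nat). Nat) 1 (\(w : Nat). \(n : Nat). succ n) 0))))))) 7) 1
  ~> \(c : Type0). Vec (Eq Nat (succ (succ (succ (succ (succ (succ (elimNat (\(ρ : Nat). Nat) 1 (\(o : Nat). \(w : Nat). succ w) 0))))))) 7) 1
  ~> \(c : Type0). Vec (Eq Nat 7 7) 1
type:
  Pi (c : Type0). Type0


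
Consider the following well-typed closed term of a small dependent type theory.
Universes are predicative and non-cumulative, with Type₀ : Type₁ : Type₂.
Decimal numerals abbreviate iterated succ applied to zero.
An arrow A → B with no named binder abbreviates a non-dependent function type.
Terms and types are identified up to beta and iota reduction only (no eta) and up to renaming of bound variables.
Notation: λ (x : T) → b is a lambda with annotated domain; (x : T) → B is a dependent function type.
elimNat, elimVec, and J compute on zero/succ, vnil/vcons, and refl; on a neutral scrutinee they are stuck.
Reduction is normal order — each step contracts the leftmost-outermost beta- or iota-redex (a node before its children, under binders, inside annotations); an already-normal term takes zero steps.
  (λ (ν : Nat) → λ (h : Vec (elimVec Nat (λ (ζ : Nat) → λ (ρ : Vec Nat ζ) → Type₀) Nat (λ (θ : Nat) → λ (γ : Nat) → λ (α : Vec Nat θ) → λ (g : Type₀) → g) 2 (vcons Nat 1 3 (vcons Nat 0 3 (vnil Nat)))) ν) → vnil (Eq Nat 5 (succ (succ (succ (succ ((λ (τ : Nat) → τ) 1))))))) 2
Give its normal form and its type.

resulting normal form:
  λ (ν : Vec Nat 2) → vnil (Eq Nat 5 5)
inferred type:
  Vec Nat 2 → Vec (Eq Nat 5 5) 0
observation: 13 normal-order steps normalize the term, beginning with a beta-redex.


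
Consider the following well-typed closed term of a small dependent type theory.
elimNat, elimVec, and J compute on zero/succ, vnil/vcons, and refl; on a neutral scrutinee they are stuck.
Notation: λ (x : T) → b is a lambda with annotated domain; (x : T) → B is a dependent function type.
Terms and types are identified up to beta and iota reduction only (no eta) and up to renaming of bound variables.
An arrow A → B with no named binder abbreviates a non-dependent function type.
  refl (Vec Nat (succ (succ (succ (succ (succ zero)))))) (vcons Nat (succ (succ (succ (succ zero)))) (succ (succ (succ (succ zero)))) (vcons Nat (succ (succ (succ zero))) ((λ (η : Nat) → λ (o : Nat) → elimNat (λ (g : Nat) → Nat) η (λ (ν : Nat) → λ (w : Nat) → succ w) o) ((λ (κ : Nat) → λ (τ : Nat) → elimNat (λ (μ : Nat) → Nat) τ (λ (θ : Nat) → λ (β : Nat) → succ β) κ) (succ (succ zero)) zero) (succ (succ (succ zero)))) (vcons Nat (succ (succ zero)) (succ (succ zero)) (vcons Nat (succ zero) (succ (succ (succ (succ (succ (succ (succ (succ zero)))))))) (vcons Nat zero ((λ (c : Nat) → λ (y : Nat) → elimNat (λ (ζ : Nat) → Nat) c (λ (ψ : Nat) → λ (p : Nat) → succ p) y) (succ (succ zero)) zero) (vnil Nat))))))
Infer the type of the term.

the term's type:
  Eq (Vec Nat (succ (succ (succ (succ (succ zero)))))) (vcons Nat (succ (succ (succ (succ zero)))) (succ (succ (succ (succ zero)))) (vcons Nat (succ (succ (succ zero))) (succ (succ (succ (succ (succ zero))))) (vcons Nat (succ (succ zero)) (succ (succ zero)) (vcons Nat (succ zero) (succ (succ (succ (succ (succ (succ (succ (succ zero)))))))) (vcons Nat zero (succ (succ zero)) (vnil Nat)))))) (vcons Nat (succ (succ (succ (succ zero)))) (succ (succ (succ (succ zero)))) (vcons Nat (succ (succ (succ zero))) (succ (succ (succ (succ (succ zero))))) (vcons Nat (succ (succ zero)) (succ (succ zero)) (vcons Nat (succ zero) (succ (succ (succ (succ (succ (succ (succ (succ zero)))))))) (vcons Nat zero (succ (succ zero)) (vnil Nat))))))
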